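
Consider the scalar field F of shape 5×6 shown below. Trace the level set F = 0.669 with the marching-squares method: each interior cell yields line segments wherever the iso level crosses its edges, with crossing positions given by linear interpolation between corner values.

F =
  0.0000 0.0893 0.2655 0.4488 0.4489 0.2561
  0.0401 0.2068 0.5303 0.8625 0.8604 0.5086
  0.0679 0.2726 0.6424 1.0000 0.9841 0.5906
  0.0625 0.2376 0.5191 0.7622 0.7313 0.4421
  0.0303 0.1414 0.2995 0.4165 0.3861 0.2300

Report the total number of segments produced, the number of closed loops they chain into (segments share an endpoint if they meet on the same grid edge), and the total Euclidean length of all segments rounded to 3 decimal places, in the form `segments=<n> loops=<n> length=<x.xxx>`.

cell (0,2): code 0100 → (0.532,3.000)–(1.000,2.418)
cell (0,3): code 1100 → (0.535,4.000)–(0.532,3.000)
cell (0,4): code 1000 → (1.000,4.544)–(0.535,4.000)
cell (1,2): code 0110 → (1.000,2.418)–(2.000,2.074)
cell (1,4): code 1001 → (2.000,4.801)–(1.000,4.544)
cell (2,2): code 0110 → (2.000,2.074)–(3.000,2.617)
cell (2,4): code 1001 → (3.000,4.215)–(2.000,4.801)
cell (3,2): code 0010 → (3.000,2.617)–(3.270,3.000)
cell (3,3): code 0011 → (3.270,3.000)–(3.180,4.000)
cell (3,4): code 0001 → (3.180,4.000)–(3.000,4.215)
total: 10 segments, chained into 1 closed loop(s), length Σ = 8.602414

segments=10 loops=1 length=8.602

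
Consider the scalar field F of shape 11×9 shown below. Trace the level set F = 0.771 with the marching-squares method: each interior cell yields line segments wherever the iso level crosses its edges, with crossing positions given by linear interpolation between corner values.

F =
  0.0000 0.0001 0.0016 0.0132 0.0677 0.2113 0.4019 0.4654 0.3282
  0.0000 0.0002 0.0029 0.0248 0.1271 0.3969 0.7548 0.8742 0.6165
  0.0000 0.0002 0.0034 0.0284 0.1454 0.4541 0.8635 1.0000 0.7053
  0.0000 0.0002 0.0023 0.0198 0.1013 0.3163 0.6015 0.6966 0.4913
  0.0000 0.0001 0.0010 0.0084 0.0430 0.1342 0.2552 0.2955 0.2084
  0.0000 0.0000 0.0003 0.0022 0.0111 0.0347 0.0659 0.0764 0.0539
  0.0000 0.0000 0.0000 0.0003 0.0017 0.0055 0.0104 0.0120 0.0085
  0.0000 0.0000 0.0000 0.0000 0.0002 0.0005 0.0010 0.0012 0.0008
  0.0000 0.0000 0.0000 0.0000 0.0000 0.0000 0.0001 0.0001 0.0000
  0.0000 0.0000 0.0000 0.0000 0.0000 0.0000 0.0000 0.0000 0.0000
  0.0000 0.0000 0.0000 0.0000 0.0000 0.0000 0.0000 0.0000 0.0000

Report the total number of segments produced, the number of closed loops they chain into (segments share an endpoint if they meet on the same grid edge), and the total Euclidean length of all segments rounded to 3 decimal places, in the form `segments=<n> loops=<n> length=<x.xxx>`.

segments=8 loops=1 length=6.105

cell (0,6): code 0100 → (0.748,7.000)–(1.000,6.136)
cell (0,7): code 1000 → (1.000,7.400)–(0.748,7.000)
cell (1,5): code 0100 → (1.149,6.000)–(2.000,5.774)
cell (1,6): code 1110 → (1.000,6.136)–(1.149,6.000)
cell (1,7): code 1001 → (2.000,7.777)–(1.000,7.400)
cell (2,5): code 0010 → (2.000,5.774)–(2.353,6.000)
cell (2,6): code 0011 → (2.353,6.000)–(2.755,7.000)
cell (2,7): code 0001 → (2.755,7.000)–(2.000,7.777)
total: 8 segments, chained into 1 closed loop(s), length Σ = 6.104508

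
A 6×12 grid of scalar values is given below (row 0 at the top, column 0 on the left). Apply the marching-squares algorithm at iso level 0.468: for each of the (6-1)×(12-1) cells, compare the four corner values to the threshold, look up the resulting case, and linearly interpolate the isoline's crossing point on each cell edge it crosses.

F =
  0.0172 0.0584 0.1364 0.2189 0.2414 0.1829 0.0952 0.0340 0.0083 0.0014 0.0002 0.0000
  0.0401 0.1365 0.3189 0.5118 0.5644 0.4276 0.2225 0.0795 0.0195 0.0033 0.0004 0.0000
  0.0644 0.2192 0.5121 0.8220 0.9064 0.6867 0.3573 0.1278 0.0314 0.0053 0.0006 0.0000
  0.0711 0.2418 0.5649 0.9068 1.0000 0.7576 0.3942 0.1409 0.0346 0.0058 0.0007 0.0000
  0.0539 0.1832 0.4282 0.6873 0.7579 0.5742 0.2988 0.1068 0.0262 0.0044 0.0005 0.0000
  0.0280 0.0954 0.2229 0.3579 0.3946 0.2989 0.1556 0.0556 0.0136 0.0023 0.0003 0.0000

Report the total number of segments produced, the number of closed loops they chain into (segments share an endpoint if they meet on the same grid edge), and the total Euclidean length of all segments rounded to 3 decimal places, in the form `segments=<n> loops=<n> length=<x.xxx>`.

segments=16 loops=1 length=12.734

cell (0,2): code 0100 → (0.850,3.000)–(1.000,2.773)
cell (0,3): code 1100 → (0.702,4.000)–(0.850,3.000)
cell (0,4): code 1000 → (1.000,4.705)–(0.702,4.000)
cell (1,1): code 0100 → (1.772,2.000)–(2.000,1.849)
cell (1,2): code 1110 → (1.000,2.773)–(1.772,2.000)
cell (1,4): code 1101 → (1.156,5.000)–(1.000,4.705)
cell (1,5): code 1000 → (2.000,5.664)–(1.156,5.000)
cell (2,1): code 0110 → (2.000,1.849)–(3.000,1.700)
cell (2,5): code 1001 → (3.000,5.797)–(2.000,5.664)
cell (3,1): code 0010 → (3.000,1.700)–(3.709,2.000)
cell (3,2): code 0111 → (3.709,2.000)–(4.000,2.154)
cell (3,5): code 1001 → (4.000,5.386)–(3.000,5.797)
cell (4,2): code 0010 → (4.000,2.154)–(4.666,3.000)
cell (4,3): code 0011 → (4.666,3.000)–(4.798,4.000)
cell (4,4): code 0011 → (4.798,4.000)–(4.386,5.000)
cell (4,5): code 0001 → (4.386,5.000)–(4.000,5.386)
total: 16 segments, chained into 1 closed loop(s), length Σ = 12.734412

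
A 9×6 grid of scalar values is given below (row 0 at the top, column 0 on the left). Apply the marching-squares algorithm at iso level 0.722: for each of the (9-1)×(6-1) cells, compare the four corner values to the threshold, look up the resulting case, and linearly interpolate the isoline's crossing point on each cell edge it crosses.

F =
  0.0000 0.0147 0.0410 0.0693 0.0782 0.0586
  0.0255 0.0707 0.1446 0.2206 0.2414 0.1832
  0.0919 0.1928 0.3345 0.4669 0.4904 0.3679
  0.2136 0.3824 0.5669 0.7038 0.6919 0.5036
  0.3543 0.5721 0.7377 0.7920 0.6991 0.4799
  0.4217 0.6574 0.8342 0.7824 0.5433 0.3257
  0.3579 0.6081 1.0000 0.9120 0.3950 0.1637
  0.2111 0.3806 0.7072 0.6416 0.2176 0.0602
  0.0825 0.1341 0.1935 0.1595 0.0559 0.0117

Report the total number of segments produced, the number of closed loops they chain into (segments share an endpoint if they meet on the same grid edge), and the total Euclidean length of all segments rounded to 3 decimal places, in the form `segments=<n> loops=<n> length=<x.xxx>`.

cell (3,1): code 0100 → (3.908,2.000)–(4.000,1.905)
cell (3,2): code 1100 → (3.206,3.000)–(3.908,2.000)
cell (3,3): code 1000 → (4.000,3.753)–(3.206,3.000)
cell (4,1): code 0110 → (4.000,1.905)–(5.000,1.365)
cell (4,3): code 1001 → (5.000,3.253)–(4.000,3.753)
cell (5,1): code 0110 → (5.000,1.365)–(6.000,1.291)
cell (5,3): code 1001 → (6.000,3.368)–(5.000,3.253)
cell (6,1): code 0010 → (6.000,1.291)–(6.949,2.000)
cell (6,2): code 0011 → (6.949,2.000)–(6.703,3.000)
cell (6,3): code 0001 → (6.703,3.000)–(6.000,3.368)
total: 10 segments, chained into 1 closed loop(s), length Σ = 9.720414

segments=10 loops=1 length=9.720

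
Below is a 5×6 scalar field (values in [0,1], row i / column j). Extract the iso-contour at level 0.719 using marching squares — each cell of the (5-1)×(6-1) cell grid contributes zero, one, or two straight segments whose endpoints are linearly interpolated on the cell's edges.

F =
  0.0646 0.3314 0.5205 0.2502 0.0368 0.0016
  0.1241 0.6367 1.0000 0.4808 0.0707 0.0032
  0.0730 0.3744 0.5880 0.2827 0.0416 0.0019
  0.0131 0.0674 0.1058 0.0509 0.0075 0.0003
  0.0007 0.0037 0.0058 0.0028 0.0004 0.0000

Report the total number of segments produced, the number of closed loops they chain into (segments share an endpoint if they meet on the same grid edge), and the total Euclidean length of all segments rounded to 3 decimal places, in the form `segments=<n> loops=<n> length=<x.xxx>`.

cell (0,1): code 0100 → (0.414,2.000)–(1.000,1.227)
cell (0,2): code 1000 → (1.000,2.541)–(0.414,2.000)
cell (1,1): code 0010 → (1.000,1.227)–(1.682,2.000)
cell (1,2): code 0001 → (1.682,2.000)–(1.000,2.541)
total: 4 segments, chained into 1 closed loop(s), length Σ = 3.670023

segments=4 loops=1 length=3.670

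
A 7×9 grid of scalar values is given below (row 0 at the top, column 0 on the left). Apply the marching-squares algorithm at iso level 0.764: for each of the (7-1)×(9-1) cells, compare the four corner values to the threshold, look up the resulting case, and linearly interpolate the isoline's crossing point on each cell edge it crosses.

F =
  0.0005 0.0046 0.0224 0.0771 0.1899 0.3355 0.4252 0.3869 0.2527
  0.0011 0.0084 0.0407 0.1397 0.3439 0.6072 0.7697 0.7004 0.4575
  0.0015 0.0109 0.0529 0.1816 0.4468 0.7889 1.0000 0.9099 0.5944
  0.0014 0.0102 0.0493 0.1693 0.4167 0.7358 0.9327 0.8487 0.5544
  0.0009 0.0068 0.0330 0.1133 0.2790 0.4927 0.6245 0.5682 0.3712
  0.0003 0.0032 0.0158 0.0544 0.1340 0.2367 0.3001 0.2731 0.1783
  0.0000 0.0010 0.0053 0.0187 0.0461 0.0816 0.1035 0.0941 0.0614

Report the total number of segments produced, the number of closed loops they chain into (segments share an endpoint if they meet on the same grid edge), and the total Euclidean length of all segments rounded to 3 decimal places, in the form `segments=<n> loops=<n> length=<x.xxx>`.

segments=12 loops=1 length=7.878

cell (0,5): code 0100 → (0.983,6.000)–(1.000,5.965)
cell (0,6): code 1000 → (1.000,6.082)–(0.983,6.000)
cell (1,4): code 0100 → (1.863,5.000)–(2.000,4.927)
cell (1,5): code 1110 → (1.000,5.965)–(1.863,5.000)
cell (1,6): code 1101 → (1.304,7.000)–(1.000,6.082)
cell (1,7): code 1000 → (2.000,7.462)–(1.304,7.000)
cell (2,4): code 0010 → (2.000,4.927)–(2.469,5.000)
cell (2,5): code 0111 → (2.469,5.000)–(3.000,5.143)
cell (2,7): code 1001 → (3.000,7.288)–(2.000,7.462)
cell (3,5): code 0010 → (3.000,5.143)–(3.547,6.000)
cell (3,6): code 0011 → (3.547,6.000)–(3.302,7.000)
cell (3,7): code 0001 → (3.302,7.000)–(3.000,7.288)
total: 12 segments, chained into 1 closed loop(s), length Σ = 7.878245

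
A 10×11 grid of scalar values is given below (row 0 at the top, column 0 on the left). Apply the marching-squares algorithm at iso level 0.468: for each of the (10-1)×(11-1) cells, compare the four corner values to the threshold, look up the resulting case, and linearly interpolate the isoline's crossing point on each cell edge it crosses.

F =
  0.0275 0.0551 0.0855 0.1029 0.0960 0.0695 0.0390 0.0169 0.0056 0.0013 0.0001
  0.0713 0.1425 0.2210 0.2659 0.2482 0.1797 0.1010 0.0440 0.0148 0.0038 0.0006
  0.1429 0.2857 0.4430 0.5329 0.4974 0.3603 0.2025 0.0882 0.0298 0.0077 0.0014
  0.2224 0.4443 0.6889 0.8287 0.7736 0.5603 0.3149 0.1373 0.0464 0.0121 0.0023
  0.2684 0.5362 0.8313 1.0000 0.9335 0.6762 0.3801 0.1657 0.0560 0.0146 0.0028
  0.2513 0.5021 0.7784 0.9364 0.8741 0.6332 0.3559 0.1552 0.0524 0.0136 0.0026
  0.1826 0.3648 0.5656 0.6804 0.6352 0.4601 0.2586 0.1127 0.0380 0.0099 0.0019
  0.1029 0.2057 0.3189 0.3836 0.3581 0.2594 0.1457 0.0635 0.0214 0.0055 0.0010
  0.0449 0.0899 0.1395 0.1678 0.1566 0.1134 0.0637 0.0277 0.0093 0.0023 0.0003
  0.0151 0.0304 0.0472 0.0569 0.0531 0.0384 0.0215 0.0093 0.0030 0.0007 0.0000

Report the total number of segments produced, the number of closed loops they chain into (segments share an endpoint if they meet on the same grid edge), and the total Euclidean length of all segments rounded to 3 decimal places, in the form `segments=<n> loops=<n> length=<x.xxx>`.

segments=20 loops=1 length=15.452

cell (1,2): code 0100 → (1.757,3.000)–(2.000,2.278)
cell (1,3): code 1100 → (1.882,4.000)–(1.757,3.000)
cell (1,4): code 1000 → (2.000,4.214)–(1.882,4.000)
cell (2,1): code 0100 → (2.102,2.000)–(3.000,1.097)
cell (2,2): code 1110 → (2.000,2.278)–(2.102,2.000)
cell (2,4): code 1101 → (2.538,5.000)–(2.000,4.214)
cell (2,5): code 1000 → (3.000,5.376)–(2.538,5.000)
cell (3,0): code 0100 → (3.258,1.000)–(4.000,0.745)
cell (3,1): code 1110 → (3.000,1.097)–(3.258,1.000)
cell (3,5): code 1001 → (4.000,5.703)–(3.000,5.376)
cell (4,0): code 0110 → (4.000,0.745)–(5.000,0.864)
cell (4,5): code 1001 → (5.000,5.596)–(4.000,5.703)
cell (5,0): code 0010 → (5.000,0.864)–(5.248,1.000)
cell (5,1): code 0111 → (5.248,1.000)–(6.000,1.514)
cell (5,4): code 1011 → (6.000,4.955)–(5.954,5.000)
cell (5,5): code 0001 → (5.954,5.000)–(5.000,5.596)
cell (6,1): code 0010 → (6.000,1.514)–(6.396,2.000)
cell (6,2): code 0011 → (6.396,2.000)–(6.716,3.000)
cell (6,3): code 0011 → (6.716,3.000)–(6.603,4.000)
cell (6,4): code 0001 → (6.603,4.000)–(6.000,4.955)
total: 20 segments, chained into 1 closed loop(s), length Σ = 15.452323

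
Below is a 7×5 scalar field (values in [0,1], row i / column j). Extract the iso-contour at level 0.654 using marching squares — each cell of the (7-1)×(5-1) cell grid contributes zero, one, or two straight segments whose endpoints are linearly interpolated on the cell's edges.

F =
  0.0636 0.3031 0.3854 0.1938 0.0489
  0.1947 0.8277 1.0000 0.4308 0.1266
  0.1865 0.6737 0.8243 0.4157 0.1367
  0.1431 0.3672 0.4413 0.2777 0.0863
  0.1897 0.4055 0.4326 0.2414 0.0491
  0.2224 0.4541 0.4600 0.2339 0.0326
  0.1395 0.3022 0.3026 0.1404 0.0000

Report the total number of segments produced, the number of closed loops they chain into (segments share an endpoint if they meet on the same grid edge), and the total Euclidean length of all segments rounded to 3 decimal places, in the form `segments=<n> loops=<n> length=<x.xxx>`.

cell (0,0): code 0100 → (0.669,1.000)–(1.000,0.726)
cell (0,1): code 1100 → (0.437,2.000)–(0.669,1.000)
cell (0,2): code 1000 → (1.000,2.608)–(0.437,2.000)
cell (1,0): code 0110 → (1.000,0.726)–(2.000,0.960)
cell (1,2): code 1001 → (2.000,2.417)–(1.000,2.608)
cell (2,0): code 0010 → (2.000,0.960)–(2.064,1.000)
cell (2,1): code 0011 → (2.064,1.000)–(2.445,2.000)
cell (2,2): code 0001 → (2.445,2.000)–(2.000,2.417)
total: 8 segments, chained into 1 closed loop(s), length Σ = 6.085462

segments=8 loops=1 length=6.085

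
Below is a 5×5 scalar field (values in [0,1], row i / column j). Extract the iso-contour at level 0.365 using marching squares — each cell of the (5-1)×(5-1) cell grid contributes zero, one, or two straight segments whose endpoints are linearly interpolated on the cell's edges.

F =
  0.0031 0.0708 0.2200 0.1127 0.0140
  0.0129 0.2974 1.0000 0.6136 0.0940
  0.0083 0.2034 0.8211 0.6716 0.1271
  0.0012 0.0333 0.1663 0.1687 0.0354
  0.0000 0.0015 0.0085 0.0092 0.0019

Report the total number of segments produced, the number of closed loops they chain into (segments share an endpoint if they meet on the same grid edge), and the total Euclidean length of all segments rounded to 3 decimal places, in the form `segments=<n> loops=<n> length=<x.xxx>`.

cell (0,1): code 0100 → (0.186,2.000)–(1.000,1.096)
cell (0,2): code 1100 → (0.504,3.000)–(0.186,2.000)
cell (0,3): code 1000 → (1.000,3.478)–(0.504,3.000)
cell (1,1): code 0110 → (1.000,1.096)–(2.000,1.262)
cell (1,3): code 1001 → (2.000,3.563)–(1.000,3.478)
cell (2,1): code 0010 → (2.000,1.262)–(2.697,2.000)
cell (2,2): code 0011 → (2.697,2.000)–(2.610,3.000)
cell (2,3): code 0001 → (2.610,3.000)–(2.000,3.563)
total: 8 segments, chained into 1 closed loop(s), length Σ = 7.820961

segments=8 loops=1 length=7.821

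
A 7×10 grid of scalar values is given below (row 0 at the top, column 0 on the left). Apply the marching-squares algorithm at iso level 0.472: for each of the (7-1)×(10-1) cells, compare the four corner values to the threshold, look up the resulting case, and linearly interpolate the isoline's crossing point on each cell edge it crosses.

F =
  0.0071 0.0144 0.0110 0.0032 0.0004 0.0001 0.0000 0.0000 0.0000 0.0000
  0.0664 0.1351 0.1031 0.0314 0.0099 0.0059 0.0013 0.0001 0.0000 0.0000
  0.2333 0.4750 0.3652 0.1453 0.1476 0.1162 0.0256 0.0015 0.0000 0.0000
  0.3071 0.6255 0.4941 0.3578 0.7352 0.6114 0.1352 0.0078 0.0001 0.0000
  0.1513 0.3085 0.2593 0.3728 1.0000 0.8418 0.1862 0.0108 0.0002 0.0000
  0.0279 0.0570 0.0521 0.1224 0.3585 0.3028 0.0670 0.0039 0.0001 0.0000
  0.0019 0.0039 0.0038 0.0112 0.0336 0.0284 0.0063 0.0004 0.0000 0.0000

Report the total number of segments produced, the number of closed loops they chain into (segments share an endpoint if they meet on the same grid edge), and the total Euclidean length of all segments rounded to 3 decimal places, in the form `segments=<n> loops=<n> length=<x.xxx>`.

cell (1,0): code 0100 → (1.991,1.000)–(2.000,0.988)
cell (1,1): code 1000 → (2.000,1.027)–(1.991,1.000)
cell (2,0): code 0110 → (2.000,0.988)–(3.000,0.518)
cell (2,1): code 1101 → (2.829,2.000)–(2.000,1.027)
cell (2,2): code 1000 → (3.000,2.162)–(2.829,2.000)
cell (2,3): code 0100 → (2.552,4.000)–(3.000,3.303)
cell (2,4): code 1100 → (2.718,5.000)–(2.552,4.000)
cell (2,5): code 1000 → (3.000,5.293)–(2.718,5.000)
cell (3,0): code 0010 → (3.000,0.518)–(3.484,1.000)
cell (3,1): code 0011 → (3.484,1.000)–(3.094,2.000)
cell (3,2): code 0001 → (3.094,2.000)–(3.000,2.162)
cell (3,3): code 0110 → (3.000,3.303)–(4.000,3.158)
cell (3,5): code 1001 → (4.000,5.564)–(3.000,5.293)
cell (4,3): code 0010 → (4.000,3.158)–(4.823,4.000)
cell (4,4): code 0011 → (4.823,4.000)–(4.686,5.000)
cell (4,5): code 0001 → (4.686,5.000)–(4.000,5.564)
total: 16 segments, chained into 2 closed loop(s), length Σ = 11.976776

segments=16 loops=2 length=11.977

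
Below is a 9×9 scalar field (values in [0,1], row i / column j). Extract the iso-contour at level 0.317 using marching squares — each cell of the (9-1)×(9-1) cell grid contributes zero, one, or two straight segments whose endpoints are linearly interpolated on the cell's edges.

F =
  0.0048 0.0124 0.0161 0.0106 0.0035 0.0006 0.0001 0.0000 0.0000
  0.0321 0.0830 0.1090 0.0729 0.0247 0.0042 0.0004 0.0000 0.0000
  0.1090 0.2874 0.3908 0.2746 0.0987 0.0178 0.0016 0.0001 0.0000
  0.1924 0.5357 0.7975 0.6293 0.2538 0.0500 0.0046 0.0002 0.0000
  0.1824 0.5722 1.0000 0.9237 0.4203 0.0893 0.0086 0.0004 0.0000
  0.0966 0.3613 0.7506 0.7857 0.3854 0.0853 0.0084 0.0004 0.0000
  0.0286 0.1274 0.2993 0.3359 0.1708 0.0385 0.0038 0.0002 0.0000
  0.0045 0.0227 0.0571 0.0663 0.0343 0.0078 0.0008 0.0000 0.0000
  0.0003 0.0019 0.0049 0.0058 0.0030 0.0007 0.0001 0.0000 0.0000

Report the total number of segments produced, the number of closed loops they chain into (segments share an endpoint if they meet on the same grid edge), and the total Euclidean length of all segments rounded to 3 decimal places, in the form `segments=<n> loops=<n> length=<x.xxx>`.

cell (1,1): code 0100 → (1.738,2.000)–(2.000,1.286)
cell (1,2): code 1000 → (2.000,2.635)–(1.738,2.000)
cell (2,0): code 0100 → (2.119,1.000)–(3.000,0.363)
cell (2,1): code 1110 → (2.000,1.286)–(2.119,1.000)
cell (2,2): code 1101 → (2.120,3.000)–(2.000,2.635)
cell (2,3): code 1000 → (3.000,3.832)–(2.120,3.000)
cell (3,0): code 0110 → (3.000,0.363)–(4.000,0.345)
cell (3,3): code 1101 → (3.380,4.000)–(3.000,3.832)
cell (3,4): code 1000 → (4.000,4.312)–(3.380,4.000)
cell (4,0): code 0110 → (4.000,0.345)–(5.000,0.833)
cell (4,4): code 1001 → (5.000,4.228)–(4.000,4.312)
cell (5,0): code 0010 → (5.000,0.833)–(5.189,1.000)
cell (5,1): code 0011 → (5.189,1.000)–(5.961,2.000)
cell (5,2): code 0111 → (5.961,2.000)–(6.000,2.484)
cell (5,3): code 1011 → (6.000,3.114)–(5.319,4.000)
cell (5,4): code 0001 → (5.319,4.000)–(5.000,4.228)
cell (6,2): code 0010 → (6.000,2.484)–(6.070,3.000)
cell (6,3): code 0001 → (6.070,3.000)–(6.000,3.114)
total: 18 segments, chained into 1 closed loop(s), length Σ = 12.830698

segments=18 loops=1 length=12.831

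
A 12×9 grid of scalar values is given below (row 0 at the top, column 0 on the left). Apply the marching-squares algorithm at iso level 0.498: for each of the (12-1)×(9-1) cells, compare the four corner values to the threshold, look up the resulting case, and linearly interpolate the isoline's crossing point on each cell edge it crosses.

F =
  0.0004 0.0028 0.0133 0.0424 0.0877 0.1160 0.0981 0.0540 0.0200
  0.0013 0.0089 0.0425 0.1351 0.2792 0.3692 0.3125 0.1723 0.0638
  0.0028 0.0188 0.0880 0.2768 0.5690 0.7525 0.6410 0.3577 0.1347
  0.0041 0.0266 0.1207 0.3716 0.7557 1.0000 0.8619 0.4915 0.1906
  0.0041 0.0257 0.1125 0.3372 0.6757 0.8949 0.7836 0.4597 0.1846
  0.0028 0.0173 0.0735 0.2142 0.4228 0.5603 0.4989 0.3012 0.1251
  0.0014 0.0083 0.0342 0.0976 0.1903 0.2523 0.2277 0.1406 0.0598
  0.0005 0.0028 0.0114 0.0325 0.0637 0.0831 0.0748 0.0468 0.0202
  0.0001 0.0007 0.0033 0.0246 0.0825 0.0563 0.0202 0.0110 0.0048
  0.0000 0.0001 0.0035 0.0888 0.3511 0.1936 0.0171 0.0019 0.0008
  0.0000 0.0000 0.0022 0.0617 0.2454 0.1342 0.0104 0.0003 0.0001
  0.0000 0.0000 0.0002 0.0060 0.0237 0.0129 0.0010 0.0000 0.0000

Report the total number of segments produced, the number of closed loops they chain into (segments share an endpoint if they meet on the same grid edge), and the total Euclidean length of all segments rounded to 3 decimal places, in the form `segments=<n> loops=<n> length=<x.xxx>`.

cell (1,3): code 0100 → (1.755,4.000)–(2.000,3.757)
cell (1,4): code 1100 → (1.336,5.000)–(1.755,4.000)
cell (1,5): code 1100 → (1.565,6.000)–(1.336,5.000)
cell (1,6): code 1000 → (2.000,6.505)–(1.565,6.000)
cell (2,3): code 0110 → (2.000,3.757)–(3.000,3.329)
cell (2,6): code 1001 → (3.000,6.982)–(2.000,6.505)
cell (3,3): code 0110 → (3.000,3.329)–(4.000,3.475)
cell (3,6): code 1001 → (4.000,6.882)–(3.000,6.982)
cell (4,3): code 0010 → (4.000,3.475)–(4.703,4.000)
cell (4,4): code 0111 → (4.703,4.000)–(5.000,4.547)
cell (4,6): code 1001 → (5.000,6.005)–(4.000,6.882)
cell (5,4): code 0010 → (5.000,4.547)–(5.202,5.000)
cell (5,5): code 0011 → (5.202,5.000)–(5.003,6.000)
cell (5,6): code 0001 → (5.003,6.000)–(5.000,6.005)
total: 14 segments, chained into 1 closed loop(s), length Σ = 11.684499

segments=14 loops=1 length=11.684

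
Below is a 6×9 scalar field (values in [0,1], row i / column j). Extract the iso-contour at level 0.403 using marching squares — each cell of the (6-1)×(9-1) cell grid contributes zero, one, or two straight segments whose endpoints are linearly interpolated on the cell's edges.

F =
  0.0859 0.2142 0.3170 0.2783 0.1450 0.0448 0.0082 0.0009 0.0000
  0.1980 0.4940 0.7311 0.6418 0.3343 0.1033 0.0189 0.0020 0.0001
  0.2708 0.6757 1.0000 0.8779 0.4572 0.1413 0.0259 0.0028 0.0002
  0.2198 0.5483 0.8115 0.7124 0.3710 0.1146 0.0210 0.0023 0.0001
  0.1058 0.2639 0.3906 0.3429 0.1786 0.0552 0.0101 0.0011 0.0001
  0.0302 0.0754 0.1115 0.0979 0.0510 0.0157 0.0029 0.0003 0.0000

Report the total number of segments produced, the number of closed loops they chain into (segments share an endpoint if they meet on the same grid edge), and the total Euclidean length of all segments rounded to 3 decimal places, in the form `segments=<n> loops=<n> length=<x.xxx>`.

segments=14 loops=1 length=11.798

cell (0,0): code 0100 → (0.675,1.000)–(1.000,0.693)
cell (0,1): code 1100 → (0.208,2.000)–(0.675,1.000)
cell (0,2): code 1100 → (0.343,3.000)–(0.208,2.000)
cell (0,3): code 1000 → (1.000,3.777)–(0.343,3.000)
cell (1,0): code 0110 → (1.000,0.693)–(2.000,0.327)
cell (1,3): code 1101 → (1.559,4.000)–(1.000,3.777)
cell (1,4): code 1000 → (2.000,4.172)–(1.559,4.000)
cell (2,0): code 0110 → (2.000,0.327)–(3.000,0.558)
cell (2,3): code 1011 → (3.000,3.906)–(2.629,4.000)
cell (2,4): code 0001 → (2.629,4.000)–(2.000,4.172)
cell (3,0): code 0010 → (3.000,0.558)–(3.511,1.000)
cell (3,1): code 0011 → (3.511,1.000)–(3.971,2.000)
cell (3,2): code 0011 → (3.971,2.000)–(3.837,3.000)
cell (3,3): code 0001 → (3.837,3.000)–(3.000,3.906)
total: 14 segments, chained into 1 closed loop(s), length Σ = 11.797715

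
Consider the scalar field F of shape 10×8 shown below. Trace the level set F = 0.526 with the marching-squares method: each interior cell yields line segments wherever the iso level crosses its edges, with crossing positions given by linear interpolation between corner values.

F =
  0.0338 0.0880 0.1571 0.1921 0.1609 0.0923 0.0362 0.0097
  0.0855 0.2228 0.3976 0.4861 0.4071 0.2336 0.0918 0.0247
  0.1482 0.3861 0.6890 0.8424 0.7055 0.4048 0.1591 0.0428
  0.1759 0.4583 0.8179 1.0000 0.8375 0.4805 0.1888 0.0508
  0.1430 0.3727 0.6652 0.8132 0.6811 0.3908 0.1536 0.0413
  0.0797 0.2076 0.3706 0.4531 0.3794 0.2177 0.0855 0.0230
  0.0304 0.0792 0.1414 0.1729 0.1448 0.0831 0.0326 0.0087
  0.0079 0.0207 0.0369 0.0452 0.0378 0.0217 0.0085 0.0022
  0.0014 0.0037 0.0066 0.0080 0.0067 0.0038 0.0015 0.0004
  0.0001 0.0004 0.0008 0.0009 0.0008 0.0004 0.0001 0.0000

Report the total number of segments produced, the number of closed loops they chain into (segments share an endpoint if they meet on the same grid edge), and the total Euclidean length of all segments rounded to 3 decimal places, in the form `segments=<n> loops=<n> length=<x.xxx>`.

cell (1,1): code 0100 → (1.441,2.000)–(2.000,1.462)
cell (1,2): code 1100 → (1.112,3.000)–(1.441,2.000)
cell (1,3): code 1100 → (1.398,4.000)–(1.112,3.000)
cell (1,4): code 1000 → (2.000,4.597)–(1.398,4.000)
cell (2,1): code 0110 → (2.000,1.462)–(3.000,1.188)
cell (2,4): code 1001 → (3.000,4.873)–(2.000,4.597)
cell (3,1): code 0110 → (3.000,1.188)–(4.000,1.524)
cell (3,4): code 1001 → (4.000,4.534)–(3.000,4.873)
cell (4,1): code 0010 → (4.000,1.524)–(4.473,2.000)
cell (4,2): code 0011 → (4.473,2.000)–(4.798,3.000)
cell (4,3): code 0011 → (4.798,3.000)–(4.514,4.000)
cell (4,4): code 0001 → (4.514,4.000)–(4.000,4.534)
total: 12 segments, chained into 1 closed loop(s), length Σ = 11.404064

segments=12 loops=1 length=11.404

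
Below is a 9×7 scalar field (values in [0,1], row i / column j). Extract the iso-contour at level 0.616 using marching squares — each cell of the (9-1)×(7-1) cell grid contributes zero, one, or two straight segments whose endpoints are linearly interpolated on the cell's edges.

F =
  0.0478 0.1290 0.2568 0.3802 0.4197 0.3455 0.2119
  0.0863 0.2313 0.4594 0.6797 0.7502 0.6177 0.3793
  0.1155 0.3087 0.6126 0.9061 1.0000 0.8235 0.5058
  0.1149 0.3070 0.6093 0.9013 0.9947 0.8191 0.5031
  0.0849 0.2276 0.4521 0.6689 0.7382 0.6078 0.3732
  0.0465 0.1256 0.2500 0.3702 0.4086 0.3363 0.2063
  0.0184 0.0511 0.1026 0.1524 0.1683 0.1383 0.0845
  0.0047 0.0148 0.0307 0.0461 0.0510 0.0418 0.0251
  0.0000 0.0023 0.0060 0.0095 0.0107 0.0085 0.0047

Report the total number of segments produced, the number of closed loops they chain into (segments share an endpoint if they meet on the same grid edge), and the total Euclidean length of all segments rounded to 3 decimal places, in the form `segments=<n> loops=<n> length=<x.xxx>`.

segments=14 loops=1 length=11.673

cell (0,2): code 0100 → (0.787,3.000)–(1.000,2.711)
cell (0,3): code 1100 → (0.594,4.000)–(0.787,3.000)
cell (0,4): code 1100 → (0.994,5.000)–(0.594,4.000)
cell (0,5): code 1000 → (1.000,5.007)–(0.994,5.000)
cell (1,2): code 0110 → (1.000,2.711)–(2.000,2.012)
cell (1,5): code 1001 → (2.000,5.653)–(1.000,5.007)
cell (2,2): code 0110 → (2.000,2.012)–(3.000,2.023)
cell (2,5): code 1001 → (3.000,5.643)–(2.000,5.653)
cell (3,2): code 0110 → (3.000,2.023)–(4.000,2.756)
cell (3,4): code 1011 → (4.000,4.937)–(3.961,5.000)
cell (3,5): code 0001 → (3.961,5.000)–(3.000,5.643)
cell (4,2): code 0010 → (4.000,2.756)–(4.177,3.000)
cell (4,3): code 0011 → (4.177,3.000)–(4.371,4.000)
cell (4,4): code 0001 → (4.371,4.000)–(4.000,4.937)
total: 14 segments, chained into 1 closed loop(s), length Σ = 11.672725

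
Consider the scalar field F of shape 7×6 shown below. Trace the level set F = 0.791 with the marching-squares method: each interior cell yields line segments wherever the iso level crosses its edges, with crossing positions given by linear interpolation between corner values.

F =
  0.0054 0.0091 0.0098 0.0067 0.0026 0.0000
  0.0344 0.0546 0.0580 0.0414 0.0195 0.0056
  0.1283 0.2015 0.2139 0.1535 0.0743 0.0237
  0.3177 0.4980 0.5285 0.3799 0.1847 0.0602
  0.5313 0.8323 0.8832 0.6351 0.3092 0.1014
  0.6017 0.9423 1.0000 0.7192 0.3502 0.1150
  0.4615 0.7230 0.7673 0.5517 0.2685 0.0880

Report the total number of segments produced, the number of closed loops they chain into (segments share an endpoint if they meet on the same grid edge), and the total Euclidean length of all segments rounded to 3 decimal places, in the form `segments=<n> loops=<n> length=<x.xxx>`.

cell (3,0): code 0100 → (3.876,1.000)–(4.000,0.863)
cell (3,1): code 1100 → (3.740,2.000)–(3.876,1.000)
cell (3,2): code 1000 → (4.000,2.372)–(3.740,2.000)
cell (4,0): code 0110 → (4.000,0.863)–(5.000,0.556)
cell (4,2): code 1001 → (5.000,2.744)–(4.000,2.372)
cell (5,0): code 0010 → (5.000,0.556)–(5.690,1.000)
cell (5,1): code 0011 → (5.690,1.000)–(5.898,2.000)
cell (5,2): code 0001 → (5.898,2.000)–(5.000,2.744)
total: 8 segments, chained into 1 closed loop(s), length Σ = 6.769141

segments=8 loops=1 length=6.769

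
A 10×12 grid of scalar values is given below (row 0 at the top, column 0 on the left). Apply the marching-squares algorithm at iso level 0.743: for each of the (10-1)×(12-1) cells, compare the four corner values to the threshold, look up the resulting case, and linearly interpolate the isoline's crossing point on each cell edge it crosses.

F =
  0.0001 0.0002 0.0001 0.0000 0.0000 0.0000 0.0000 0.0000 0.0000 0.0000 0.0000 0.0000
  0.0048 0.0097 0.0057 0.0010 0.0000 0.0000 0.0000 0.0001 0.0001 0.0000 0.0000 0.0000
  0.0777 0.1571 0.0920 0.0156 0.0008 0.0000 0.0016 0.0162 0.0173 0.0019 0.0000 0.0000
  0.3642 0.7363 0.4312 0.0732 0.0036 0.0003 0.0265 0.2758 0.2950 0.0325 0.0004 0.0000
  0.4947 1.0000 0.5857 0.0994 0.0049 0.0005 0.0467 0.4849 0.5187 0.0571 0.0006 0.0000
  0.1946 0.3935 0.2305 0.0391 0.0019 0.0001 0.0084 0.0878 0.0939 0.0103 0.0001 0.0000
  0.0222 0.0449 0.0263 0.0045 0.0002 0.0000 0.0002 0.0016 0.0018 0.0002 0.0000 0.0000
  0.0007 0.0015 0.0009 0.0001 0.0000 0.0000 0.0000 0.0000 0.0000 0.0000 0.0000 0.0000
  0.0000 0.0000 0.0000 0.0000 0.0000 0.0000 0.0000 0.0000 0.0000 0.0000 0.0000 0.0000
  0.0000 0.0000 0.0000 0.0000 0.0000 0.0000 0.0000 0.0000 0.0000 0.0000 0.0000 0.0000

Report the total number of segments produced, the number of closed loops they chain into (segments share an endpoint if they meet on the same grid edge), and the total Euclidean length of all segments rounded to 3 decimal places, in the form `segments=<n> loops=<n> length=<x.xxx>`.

cell (3,0): code 0100 → (3.025,1.000)–(4.000,0.491)
cell (3,1): code 1000 → (4.000,1.620)–(3.025,1.000)
cell (4,0): code 0010 → (4.000,0.491)–(4.424,1.000)
cell (4,1): code 0001 → (4.424,1.000)–(4.000,1.620)
total: 4 segments, chained into 1 closed loop(s), length Σ = 3.667822

segments=4 loops=1 length=3.668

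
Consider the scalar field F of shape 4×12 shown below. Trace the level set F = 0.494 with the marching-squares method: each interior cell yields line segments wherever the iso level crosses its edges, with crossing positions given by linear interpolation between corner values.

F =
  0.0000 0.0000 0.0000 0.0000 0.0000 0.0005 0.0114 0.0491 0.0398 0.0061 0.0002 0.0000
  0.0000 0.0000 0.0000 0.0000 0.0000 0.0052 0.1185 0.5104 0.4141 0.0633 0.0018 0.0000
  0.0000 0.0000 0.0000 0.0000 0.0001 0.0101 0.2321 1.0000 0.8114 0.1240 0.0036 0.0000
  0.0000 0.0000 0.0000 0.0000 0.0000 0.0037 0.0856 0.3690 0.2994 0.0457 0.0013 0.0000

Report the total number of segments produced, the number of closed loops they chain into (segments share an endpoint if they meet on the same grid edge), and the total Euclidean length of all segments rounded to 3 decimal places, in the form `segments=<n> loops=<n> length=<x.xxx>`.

segments=8 loops=1 length=6.008

cell (0,6): code 0100 → (0.964,7.000)–(1.000,6.958)
cell (0,7): code 1000 → (1.000,7.170)–(0.964,7.000)
cell (1,6): code 0110 → (1.000,6.958)–(2.000,6.341)
cell (1,7): code 1101 → (1.201,8.000)–(1.000,7.170)
cell (1,8): code 1000 → (2.000,8.462)–(1.201,8.000)
cell (2,6): code 0010 → (2.000,6.341)–(2.802,7.000)
cell (2,7): code 0011 → (2.802,7.000)–(2.620,8.000)
cell (2,8): code 0001 → (2.620,8.000)–(2.000,8.462)
total: 8 segments, chained into 1 closed loop(s), length Σ = 6.007728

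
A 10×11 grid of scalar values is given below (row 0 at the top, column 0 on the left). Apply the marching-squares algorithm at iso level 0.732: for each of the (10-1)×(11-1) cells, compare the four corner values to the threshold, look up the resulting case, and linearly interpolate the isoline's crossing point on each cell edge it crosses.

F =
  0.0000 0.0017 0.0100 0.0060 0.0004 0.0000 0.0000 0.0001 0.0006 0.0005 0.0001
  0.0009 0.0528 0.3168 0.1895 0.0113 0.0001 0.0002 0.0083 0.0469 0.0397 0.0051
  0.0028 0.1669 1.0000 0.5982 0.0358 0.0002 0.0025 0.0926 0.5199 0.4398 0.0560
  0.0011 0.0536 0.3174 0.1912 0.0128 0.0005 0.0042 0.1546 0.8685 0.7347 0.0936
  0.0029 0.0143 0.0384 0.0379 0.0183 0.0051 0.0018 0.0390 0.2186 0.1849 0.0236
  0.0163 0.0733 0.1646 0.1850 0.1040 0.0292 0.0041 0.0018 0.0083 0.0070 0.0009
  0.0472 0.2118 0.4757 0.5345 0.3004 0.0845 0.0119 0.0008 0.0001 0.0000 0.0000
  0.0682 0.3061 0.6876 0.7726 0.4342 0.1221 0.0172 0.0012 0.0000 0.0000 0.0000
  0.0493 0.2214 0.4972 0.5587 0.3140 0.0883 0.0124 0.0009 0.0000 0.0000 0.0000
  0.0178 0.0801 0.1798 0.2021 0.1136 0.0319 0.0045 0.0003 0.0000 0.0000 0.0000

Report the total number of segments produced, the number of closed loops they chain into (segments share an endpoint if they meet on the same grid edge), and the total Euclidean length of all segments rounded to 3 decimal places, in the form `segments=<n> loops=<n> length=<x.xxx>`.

cell (1,1): code 0100 → (1.608,2.000)–(2.000,1.678)
cell (1,2): code 1000 → (2.000,2.667)–(1.608,2.000)
cell (2,1): code 0010 → (2.000,1.678)–(2.393,2.000)
cell (2,2): code 0001 → (2.393,2.000)–(2.000,2.667)
cell (2,7): code 0100 → (2.608,8.000)–(3.000,7.809)
cell (2,8): code 1100 → (2.991,9.000)–(2.608,8.000)
cell (2,9): code 1000 → (3.000,9.004)–(2.991,9.000)
cell (3,7): code 0010 → (3.000,7.809)–(3.210,8.000)
cell (3,8): code 0011 → (3.210,8.000)–(3.005,9.000)
cell (3,9): code 0001 → (3.005,9.000)–(3.000,9.004)
cell (6,2): code 0100 → (6.829,3.000)–(7.000,2.522)
cell (6,3): code 1000 → (7.000,3.120)–(6.829,3.000)
cell (7,2): code 0010 → (7.000,2.522)–(7.190,3.000)
cell (7,3): code 0001 → (7.190,3.000)–(7.000,3.120)
total: 14 segments, chained into 3 closed loop(s), length Σ = 6.844624

segments=14 loops=3 length=6.845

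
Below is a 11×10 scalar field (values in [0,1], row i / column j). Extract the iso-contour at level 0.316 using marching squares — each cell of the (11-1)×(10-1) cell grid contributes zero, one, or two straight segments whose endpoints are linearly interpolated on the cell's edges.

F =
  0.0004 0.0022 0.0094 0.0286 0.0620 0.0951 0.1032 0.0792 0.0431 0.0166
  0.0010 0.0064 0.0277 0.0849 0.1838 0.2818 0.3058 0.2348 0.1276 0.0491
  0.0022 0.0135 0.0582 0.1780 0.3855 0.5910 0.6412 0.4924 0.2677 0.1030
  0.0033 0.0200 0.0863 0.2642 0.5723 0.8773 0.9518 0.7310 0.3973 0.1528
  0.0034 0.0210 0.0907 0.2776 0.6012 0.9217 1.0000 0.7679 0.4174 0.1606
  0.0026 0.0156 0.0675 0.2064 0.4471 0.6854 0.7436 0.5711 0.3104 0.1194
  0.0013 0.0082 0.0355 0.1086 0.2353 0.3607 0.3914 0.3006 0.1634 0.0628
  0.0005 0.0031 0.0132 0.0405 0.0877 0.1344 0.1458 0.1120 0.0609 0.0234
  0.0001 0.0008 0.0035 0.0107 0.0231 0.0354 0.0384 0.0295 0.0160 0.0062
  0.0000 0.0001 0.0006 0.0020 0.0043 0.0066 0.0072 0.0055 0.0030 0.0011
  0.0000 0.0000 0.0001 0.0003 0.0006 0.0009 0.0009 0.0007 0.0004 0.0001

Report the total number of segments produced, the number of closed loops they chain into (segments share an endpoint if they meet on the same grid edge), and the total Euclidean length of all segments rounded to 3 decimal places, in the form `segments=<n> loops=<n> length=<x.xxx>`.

cell (1,3): code 0100 → (1.655,4.000)–(2.000,3.665)
cell (1,4): code 1100 → (1.111,5.000)–(1.655,4.000)
cell (1,5): code 1100 → (1.030,6.000)–(1.111,5.000)
cell (1,6): code 1100 → (1.315,7.000)–(1.030,6.000)
cell (1,7): code 1000 → (2.000,7.785)–(1.315,7.000)
cell (2,3): code 0110 → (2.000,3.665)–(3.000,3.168)
cell (2,7): code 1101 → (2.373,8.000)–(2.000,7.785)
cell (2,8): code 1000 → (3.000,8.333)–(2.373,8.000)
cell (3,3): code 0110 → (3.000,3.168)–(4.000,3.119)
cell (3,8): code 1001 → (4.000,8.395)–(3.000,8.333)
cell (4,3): code 0110 → (4.000,3.119)–(5.000,3.455)
cell (4,7): code 1011 → (5.000,7.979)–(4.948,8.000)
cell (4,8): code 0001 → (4.948,8.000)–(4.000,8.395)
cell (5,3): code 0010 → (5.000,3.455)–(5.619,4.000)
cell (5,4): code 0111 → (5.619,4.000)–(6.000,4.644)
cell (5,6): code 1011 → (6.000,6.830)–(5.943,7.000)
cell (5,7): code 0001 → (5.943,7.000)–(5.000,7.979)
cell (6,4): code 0010 → (6.000,4.644)–(6.198,5.000)
cell (6,5): code 0011 → (6.198,5.000)–(6.307,6.000)
cell (6,6): code 0001 → (6.307,6.000)–(6.000,6.830)
total: 20 segments, chained into 1 closed loop(s), length Σ = 16.511564

segments=20 loops=1 length=16.512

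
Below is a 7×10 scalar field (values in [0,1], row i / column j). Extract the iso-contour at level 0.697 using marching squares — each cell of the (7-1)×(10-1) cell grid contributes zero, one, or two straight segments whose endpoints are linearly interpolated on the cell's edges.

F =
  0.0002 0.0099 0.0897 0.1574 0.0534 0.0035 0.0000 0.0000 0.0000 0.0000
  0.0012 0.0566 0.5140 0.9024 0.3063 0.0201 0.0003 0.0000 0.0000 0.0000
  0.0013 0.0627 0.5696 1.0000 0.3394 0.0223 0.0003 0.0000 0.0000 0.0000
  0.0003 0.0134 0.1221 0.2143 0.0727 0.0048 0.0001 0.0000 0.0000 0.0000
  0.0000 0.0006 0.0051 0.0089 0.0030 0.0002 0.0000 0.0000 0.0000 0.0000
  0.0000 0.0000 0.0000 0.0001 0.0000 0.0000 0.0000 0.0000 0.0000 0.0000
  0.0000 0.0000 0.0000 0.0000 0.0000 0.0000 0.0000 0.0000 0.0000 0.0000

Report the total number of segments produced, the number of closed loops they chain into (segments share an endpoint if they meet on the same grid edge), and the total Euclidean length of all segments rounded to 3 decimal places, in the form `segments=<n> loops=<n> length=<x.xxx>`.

cell (0,2): code 0100 → (0.724,3.000)–(1.000,2.471)
cell (0,3): code 1000 → (1.000,3.345)–(0.724,3.000)
cell (1,2): code 0110 → (1.000,2.471)–(2.000,2.296)
cell (1,3): code 1001 → (2.000,3.459)–(1.000,3.345)
cell (2,2): code 0010 → (2.000,2.296)–(2.386,3.000)
cell (2,3): code 0001 → (2.386,3.000)–(2.000,3.459)
total: 6 segments, chained into 1 closed loop(s), length Σ = 4.461355

segments=6 loops=1 length=4.461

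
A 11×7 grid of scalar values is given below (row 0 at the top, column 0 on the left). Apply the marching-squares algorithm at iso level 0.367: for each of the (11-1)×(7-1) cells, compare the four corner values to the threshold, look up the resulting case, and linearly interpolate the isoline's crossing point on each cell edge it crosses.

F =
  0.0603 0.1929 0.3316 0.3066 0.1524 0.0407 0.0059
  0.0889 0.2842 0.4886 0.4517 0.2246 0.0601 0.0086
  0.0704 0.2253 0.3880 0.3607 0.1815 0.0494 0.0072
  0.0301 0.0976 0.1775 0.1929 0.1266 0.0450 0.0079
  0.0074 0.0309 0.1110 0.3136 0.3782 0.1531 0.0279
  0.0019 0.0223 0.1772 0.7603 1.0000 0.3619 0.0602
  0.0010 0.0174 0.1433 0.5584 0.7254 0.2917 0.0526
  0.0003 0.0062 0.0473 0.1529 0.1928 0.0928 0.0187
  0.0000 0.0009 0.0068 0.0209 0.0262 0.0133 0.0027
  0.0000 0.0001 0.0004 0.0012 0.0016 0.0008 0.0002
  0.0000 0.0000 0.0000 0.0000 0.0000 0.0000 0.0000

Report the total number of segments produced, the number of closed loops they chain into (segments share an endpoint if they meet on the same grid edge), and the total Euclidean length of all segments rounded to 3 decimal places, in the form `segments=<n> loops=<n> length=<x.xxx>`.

cell (0,1): code 0100 → (0.225,2.000)–(1.000,1.405)
cell (0,2): code 1100 → (0.416,3.000)–(0.225,2.000)
cell (0,3): code 1000 → (1.000,3.373)–(0.416,3.000)
cell (1,1): code 0110 → (1.000,1.405)–(2.000,1.871)
cell (1,2): code 1011 → (2.000,2.769)–(1.931,3.000)
cell (1,3): code 0001 → (1.931,3.000)–(1.000,3.373)
cell (2,1): code 0010 → (2.000,1.871)–(2.100,2.000)
cell (2,2): code 0001 → (2.100,2.000)–(2.000,2.769)
cell (3,3): code 0100 → (3.955,4.000)–(4.000,3.827)
cell (3,4): code 1000 → (4.000,4.050)–(3.955,4.000)
cell (4,2): code 0100 → (4.120,3.000)–(5.000,2.326)
cell (4,3): code 1110 → (4.000,3.827)–(4.120,3.000)
cell (4,4): code 1001 → (5.000,4.992)–(4.000,4.050)
cell (5,2): code 0110 → (5.000,2.326)–(6.000,2.539)
cell (5,4): code 1001 → (6.000,4.826)–(5.000,4.992)
cell (6,2): code 0010 → (6.000,2.539)–(6.472,3.000)
cell (6,3): code 0011 → (6.472,3.000)–(6.673,4.000)
cell (6,4): code 0001 → (6.673,4.000)–(6.000,4.826)
total: 18 segments, chained into 2 closed loop(s), length Σ = 14.318780

segments=18 loops=2 length=14.319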